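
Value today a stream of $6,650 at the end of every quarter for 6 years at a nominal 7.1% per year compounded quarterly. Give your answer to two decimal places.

With 4 periods per year: i = 0.01775, n = 24.
PV = 6650 × [1 − (1+0.01775)^(−24)] / 0.01775 = 6650 × 19.404995 = 129,043.2160

$129,043.22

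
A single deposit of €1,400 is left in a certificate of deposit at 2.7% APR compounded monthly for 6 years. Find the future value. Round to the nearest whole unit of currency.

Periodic rate i = 0.027/12 = 0.00225; n = 6 × 12 = 72 periods.
FV = PV·(1+i)^n = 1,400 × 1.175646 = 1,645.9048

€1,646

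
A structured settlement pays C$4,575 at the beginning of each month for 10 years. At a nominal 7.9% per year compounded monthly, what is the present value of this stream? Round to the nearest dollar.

With 12 periods per year: i = 0.00658333, n = 120.
PV = 4575 × [1 − (1+0.00658333)^(−120)] / 0.00658333 × (1+i) = 4575 × 83.326546 = 381,218.9474
(annuity-due: payments at period start, so ×(1+i).)

C$381,219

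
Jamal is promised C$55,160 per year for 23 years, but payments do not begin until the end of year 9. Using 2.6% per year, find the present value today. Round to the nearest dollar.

C$770,338

PV at t=8 (ordinary 23-year annuity): 55160 × a(23|0.026) = 55160 × 17.148893 = 945,932.9549
Discount back 8 years: 945,932.9549 × (1+0.026)^(−8) = 945,932.9549 × 0.814369 = 770,338.2625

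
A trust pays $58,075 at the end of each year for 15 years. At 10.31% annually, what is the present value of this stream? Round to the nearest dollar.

$434,015

PV = PMT · [1 − (1+i)^(−n)] / i = 58075 · 7.473357 = 434,015.2315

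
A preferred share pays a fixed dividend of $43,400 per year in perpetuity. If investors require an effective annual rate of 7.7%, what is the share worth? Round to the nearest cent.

$563,636.36

PV = C/r = 43400/0.077 = 563,636.3636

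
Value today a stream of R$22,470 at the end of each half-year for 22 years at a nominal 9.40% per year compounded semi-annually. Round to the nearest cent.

R$414,719.85

Periodic rate i = 0.094/2 = 0.047; n = 22 × 2 = 44 periods.
Annuity factor a(44|0.047) = 18.456602; PV = 22470 × 18.456602 = 414,719.8465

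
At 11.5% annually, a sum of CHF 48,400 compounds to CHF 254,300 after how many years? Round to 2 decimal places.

15.24 years

n = ln(254300/48400) / ln(1+0.115) = ln(5.25413) / 0.108854 = 15.2407 years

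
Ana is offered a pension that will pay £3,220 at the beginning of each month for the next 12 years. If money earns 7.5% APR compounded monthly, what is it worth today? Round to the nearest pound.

Periodic rate i = 0.075/12 = 0.00625; n = 12 × 12 = 144 periods.
PV = PMT · [1 − (1+i)^(−n)] / i × (1+i) = 3220 · 95.358691 = 307,054.9866
Payments are at the start of each period, so multiply by (1+i).

£307,055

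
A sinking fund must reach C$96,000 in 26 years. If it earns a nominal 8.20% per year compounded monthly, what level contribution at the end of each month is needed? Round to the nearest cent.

With 12 periods per year: i = 0.00683333, n = 312.
FV-annuity factor = 1078.652706; PMT = 96000 / 1078.652706 = 88.9999

C$89.00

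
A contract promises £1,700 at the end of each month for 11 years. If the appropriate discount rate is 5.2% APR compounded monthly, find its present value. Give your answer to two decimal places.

£170,617.20

With 12 periods per year: i = 0.00433333, n = 132.
Annuity factor a(132|0.00433333) = 100.363059; PV = 1700 × 100.363059 = 170,617.2010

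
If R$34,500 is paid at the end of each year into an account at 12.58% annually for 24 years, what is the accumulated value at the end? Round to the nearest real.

R$4,437,788

FV = 34500 × [(1+0.1258)^24 − 1] / 0.1258 = 34500 × 128.631539 = 4,437,788.1066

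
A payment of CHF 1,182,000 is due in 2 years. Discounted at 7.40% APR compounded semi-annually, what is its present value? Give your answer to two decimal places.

CHF 1,022,121.33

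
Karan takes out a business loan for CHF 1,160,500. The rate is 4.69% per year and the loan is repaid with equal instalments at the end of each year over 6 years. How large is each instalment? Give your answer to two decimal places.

PMT = 1.1605e+06 / ( [1 − (1+0.0469)^(−6)] / 0.0469 ) = 1.1605e+06 / 5.126402 = 226,377.0952

CHF 226,377.10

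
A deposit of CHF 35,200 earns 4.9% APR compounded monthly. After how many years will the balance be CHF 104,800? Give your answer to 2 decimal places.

Periodic rate i = 0.049/12 = 0.00408333.
n = ln(104800/35200) / ln(1+0.00408333) = ln(2.97727) / 0.004075 = 267.7307 months
= 267.7307/12 years

22.31 years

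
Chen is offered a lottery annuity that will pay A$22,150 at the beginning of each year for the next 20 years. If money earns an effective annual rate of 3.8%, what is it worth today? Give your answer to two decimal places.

A$318,072.15

PV = 22150 × [1 − (1+0.038)^(−20)] / 0.038 × (1+i) = 22150 × 14.359916 = 318,072.1469
Payments are at the start of each period, so multiply by (1+i).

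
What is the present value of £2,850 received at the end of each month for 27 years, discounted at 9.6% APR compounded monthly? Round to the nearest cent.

£329,301.01

i = 0.096/12 = 0.008 per month; n = 27·12 = 324.
PV = 2850 × [1 − (1+0.008)^(−324)] / 0.008 = 2850 × 115.544215 = 329,301.0115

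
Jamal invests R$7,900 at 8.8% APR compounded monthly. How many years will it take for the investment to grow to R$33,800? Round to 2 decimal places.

Periodic rate i = 0.088/12 = 0.00733333.
(1+i)^n = 33800/7900 = 4.27848, so n = ln 4.27848 / ln 1.00733 = 198.9438 months
= 198.9438/12 years

16.58 years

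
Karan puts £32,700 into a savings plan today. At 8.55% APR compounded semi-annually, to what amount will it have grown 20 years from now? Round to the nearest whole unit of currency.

£174,484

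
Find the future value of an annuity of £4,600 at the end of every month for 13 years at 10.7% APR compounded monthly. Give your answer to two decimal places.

£1,544,654.44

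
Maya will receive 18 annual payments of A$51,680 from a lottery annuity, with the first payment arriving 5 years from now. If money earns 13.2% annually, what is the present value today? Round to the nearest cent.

A$212,837.73

Value one period before first payment (t=4): 51680 × [1 − (1+0.132)^(−18)] / 0.132 = 51680 × 6.762571 = 349,489.6514
PV₀ = 349,489.6514 / (1+0.132)^4 = 349,489.6514 / 1.642047 = 212,837.7274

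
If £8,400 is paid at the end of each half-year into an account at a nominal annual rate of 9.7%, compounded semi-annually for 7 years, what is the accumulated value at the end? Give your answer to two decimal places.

With 2 periods per year: i = 0.0485, n = 14.
Accumulation factor s(14|0.0485) = 19.395847; FV = 8400 × 19.395847 = 162,925.1142

£162,925.11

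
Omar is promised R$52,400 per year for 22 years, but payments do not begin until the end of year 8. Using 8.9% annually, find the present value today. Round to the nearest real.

Value one period before first payment (t=7): 52400 × [1 − (1+0.089)^(−22)] / 0.089 = 52400 × 9.514100 = 498,538.8299
Discount back 7 years: 498,538.8299 × (1+0.089)^(−7) = 498,538.8299 × 0.550560 = 274,475.6560

R$274,476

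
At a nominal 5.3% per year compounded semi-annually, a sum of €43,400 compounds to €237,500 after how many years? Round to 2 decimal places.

32.49 years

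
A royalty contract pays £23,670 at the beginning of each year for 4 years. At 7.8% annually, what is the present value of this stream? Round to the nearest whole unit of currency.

£84,891

PV = PMT · [1 − (1+i)^(−n)] / i × (1+i) = 23670 · 3.586426 = 84,890.6935
Payments are at the start of each period, so multiply by (1+i).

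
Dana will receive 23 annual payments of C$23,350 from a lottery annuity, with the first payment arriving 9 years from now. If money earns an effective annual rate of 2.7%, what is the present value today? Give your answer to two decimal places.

C$320,159.51

PV at t=8 (ordinary 23-year annuity): 23350 × a(23|0.027) = 23350 × 16.968485 = 396,214.1310
PV₀ = 396,214.1310 / (1+0.027)^8 = 396,214.1310 / 1.237552 = 320,159.5139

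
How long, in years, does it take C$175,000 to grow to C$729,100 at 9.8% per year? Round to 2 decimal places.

n = ln(729100/175000) / ln(1+0.098) = ln(4.16629) / 0.093490 = 15.2639 years

15.26 years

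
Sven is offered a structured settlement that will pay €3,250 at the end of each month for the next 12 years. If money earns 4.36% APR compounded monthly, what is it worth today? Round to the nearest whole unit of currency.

€363,896

Periodic rate i = 0.0436/12 = 0.00363333; n = 12 × 12 = 144 periods.
PV = 3250 × [1 − (1+0.00363333)^(−144)] / 0.00363333 = 3250 × 111.967898 = 363,895.6691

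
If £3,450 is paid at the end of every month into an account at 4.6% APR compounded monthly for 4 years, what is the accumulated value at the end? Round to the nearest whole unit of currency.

With 12 periods per year: i = 0.00383333, n = 48.
Accumulation factor s(48|0.00383333) = 52.589496; FV = 3450 × 52.589496 = 181,433.7601

£181,434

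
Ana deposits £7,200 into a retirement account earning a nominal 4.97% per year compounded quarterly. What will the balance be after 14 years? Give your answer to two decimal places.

£14,376.48

Periodic rate i = 0.0497/4 = 0.012425; n = 14 × 4 = 56 periods.
7,200 × (1+0.012425)^56 = 7,200 × 1.996734 = 14,376.4844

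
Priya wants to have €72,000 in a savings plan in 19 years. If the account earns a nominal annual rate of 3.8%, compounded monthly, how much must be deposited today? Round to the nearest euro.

€35,016

Periodic rate i = 0.038/12 = 0.00316667; n = 19 × 12 = 228 periods.
Discount factor = (1+0.00316667)^(−228) = 0.486334; PV = 72,000 × 0.486334 = 35,016.0623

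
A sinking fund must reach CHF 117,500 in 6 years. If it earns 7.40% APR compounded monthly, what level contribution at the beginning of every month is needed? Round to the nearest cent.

Periodic rate i = 0.074/12 = 0.00616667; n = 6 × 12 = 72 periods.
FV-annuity factor × (1+i) = 90.849751; PMT = 117500 / 90.849751 = 1,293.3442

CHF 1,293.34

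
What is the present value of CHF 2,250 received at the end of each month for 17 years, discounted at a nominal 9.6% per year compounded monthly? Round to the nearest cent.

CHF 225,896.64

i = 0.096/12 = 0.008 per month; n = 17·12 = 204.
Annuity factor a(204|0.008) = 100.398507; PV = 2250 × 100.398507 = 225,896.6409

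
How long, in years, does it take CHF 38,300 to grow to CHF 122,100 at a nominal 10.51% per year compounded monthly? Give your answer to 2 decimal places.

11.08 years

Periodic rate i = 0.1051/12 = 0.00875833.
(1+i)^n = 122100/38300 = 3.18799, so n = ln 3.18799 / ln 1.00876 = 132.9546 months
= 132.9546/12 years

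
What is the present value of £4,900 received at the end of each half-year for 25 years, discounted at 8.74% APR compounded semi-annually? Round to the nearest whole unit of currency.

£98,917

With 2 periods per year: i = 0.0437, n = 50.
PV = 4900 × [1 − (1+0.0437)^(−50)] / 0.0437 = 4900 × 20.187205 = 98,917.3053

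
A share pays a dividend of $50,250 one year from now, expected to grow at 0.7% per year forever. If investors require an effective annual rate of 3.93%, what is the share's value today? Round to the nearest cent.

PV = PMT / (i − g) = 50250 / (0.0393 − 0.007) = 50250 / 0.032300 = 1,555,727.5542

$1,555,727.55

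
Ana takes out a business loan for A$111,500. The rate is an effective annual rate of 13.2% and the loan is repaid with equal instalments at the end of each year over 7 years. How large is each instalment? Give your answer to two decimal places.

A$25,368.49

Annuity-PV factor = 4.395216; PMT = 111500 / 4.395216 = 25,368.4917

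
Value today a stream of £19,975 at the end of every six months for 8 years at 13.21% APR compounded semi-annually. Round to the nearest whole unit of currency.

£193,737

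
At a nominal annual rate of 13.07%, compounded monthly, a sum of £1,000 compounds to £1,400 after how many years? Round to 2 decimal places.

Periodic rate i = 0.1307/12 = 0.0108917.
n = ln(1400/1000) / ln(1+0.0108917) = ln(1.40000) / 0.010833 = 31.0606 months
= 31.0606/12 years

2.59 years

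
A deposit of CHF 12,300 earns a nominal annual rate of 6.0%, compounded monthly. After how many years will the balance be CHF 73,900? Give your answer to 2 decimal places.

Periodic rate i = 0.06/12 = 0.005.
(1+i)^n = 73900/12300 = 6.00813, so n = ln 6.00813 / ln 1.005 = 359.5185 months
= 359.5185/12 years

29.96 years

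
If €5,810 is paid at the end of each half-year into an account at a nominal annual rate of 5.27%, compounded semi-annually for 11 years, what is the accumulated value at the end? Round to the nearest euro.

€170,254

i = 0.0527/2 = 0.02635 per half-year; n = 11·2 = 22.
FV = PMT · [(1+i)^n − 1] / i = 5810 · 29.303641 = 170,254.1513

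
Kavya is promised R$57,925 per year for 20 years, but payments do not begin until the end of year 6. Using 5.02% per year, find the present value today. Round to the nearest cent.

R$564,111.42

PV at t=5 (ordinary 20-year annuity): 57925 × a(20|0.0502) = 57925 × 12.441104 = 720,650.9472
Discount back 5 years: 720,650.9472 × (1+0.0502)^(−5) = 720,650.9472 × 0.782780 = 564,111.4203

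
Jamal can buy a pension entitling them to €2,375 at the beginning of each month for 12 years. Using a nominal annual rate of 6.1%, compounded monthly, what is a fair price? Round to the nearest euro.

€243,322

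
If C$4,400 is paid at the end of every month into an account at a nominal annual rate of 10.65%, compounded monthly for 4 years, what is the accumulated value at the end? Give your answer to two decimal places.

C$261,891.02

i = 0.1065/12 = 0.008875 per month; n = 4·12 = 48.
FV = 4400 × [(1+0.008875)^48 − 1] / 0.008875 = 4400 × 59.520687 = 261,891.0226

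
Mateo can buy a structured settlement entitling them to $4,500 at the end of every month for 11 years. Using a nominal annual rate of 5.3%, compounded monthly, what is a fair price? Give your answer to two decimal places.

Periodic rate i = 0.053/12 = 0.00441667; n = 11 × 12 = 132 periods.
PV = 4500 × [1 − (1+0.00441667)^(−132)] / 0.00441667 = 4500 × 99.863043 = 449,383.6943

$449,383.69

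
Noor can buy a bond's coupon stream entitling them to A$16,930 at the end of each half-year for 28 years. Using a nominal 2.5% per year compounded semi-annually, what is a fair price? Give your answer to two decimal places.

A$678,900.30

With 2 periods per year: i = 0.0125, n = 56.
PV = PMT · [1 − (1+i)^(−n)] / i = 16930 · 40.100431 = 678,900.3016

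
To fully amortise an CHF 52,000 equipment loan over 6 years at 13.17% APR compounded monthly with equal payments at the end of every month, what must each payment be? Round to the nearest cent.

Periodic rate i = 0.1317/12 = 0.010975; n = 6 × 12 = 72 periods.
PMT = 52000 / ( [1 − (1+0.010975)^(−72)] / 0.010975 ) = 52000 / 49.593481 = 1,048.5249

CHF 1,048.52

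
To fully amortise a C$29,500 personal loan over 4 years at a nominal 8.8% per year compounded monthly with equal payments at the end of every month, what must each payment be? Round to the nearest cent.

With 12 periods per year: i = 0.00733333, n = 48.
Annuity-PV factor = 40.338547; PMT = 29500 / 40.338547 = 731.3104

C$731.31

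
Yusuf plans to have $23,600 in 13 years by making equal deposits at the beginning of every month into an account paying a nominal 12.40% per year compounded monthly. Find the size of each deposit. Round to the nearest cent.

With 12 periods per year: i = 0.0103333, n = 156.
PMT = 23600 / ( [(1+0.0103333)^156 − 1] / 0.0103333 × (1+i) ) = 23600 / 388.313448 = 60.7756

$60.78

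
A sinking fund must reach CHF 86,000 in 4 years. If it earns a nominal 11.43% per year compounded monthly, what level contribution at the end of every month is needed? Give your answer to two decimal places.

CHF 1,421.57

Periodic rate i = 0.1143/12 = 0.009525; n = 4 × 12 = 48 periods.
FV-annuity factor = 60.496653; PMT = 86000 / 60.496653 = 1,421.5662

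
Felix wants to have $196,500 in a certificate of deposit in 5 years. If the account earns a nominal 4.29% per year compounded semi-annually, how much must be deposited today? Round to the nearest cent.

Periodic rate i = 0.0429/2 = 0.02145; n = 5 × 2 = 10 periods.
Discount factor = (1+0.02145)^(−10) = 0.808777; PV = 196,500 × 0.808777 = 158,924.7098

$158,924.71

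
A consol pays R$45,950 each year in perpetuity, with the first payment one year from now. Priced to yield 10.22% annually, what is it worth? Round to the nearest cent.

PV = C/r = 45950/0.1022 = 449,608.6106

R$449,608.61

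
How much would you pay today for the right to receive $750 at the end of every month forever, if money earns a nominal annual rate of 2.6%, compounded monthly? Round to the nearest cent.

$346,153.85

Periodic rate i = 0.026/12 = 0.00216667.
PV = C/r = 750/0.00216667 = 346,153.8462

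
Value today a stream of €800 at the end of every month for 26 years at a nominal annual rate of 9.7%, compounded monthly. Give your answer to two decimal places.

€90,940.99

Periodic rate i = 0.097/12 = 0.00808333; n = 26 × 12 = 312 periods.
Annuity factor a(312|0.00808333) = 113.676235; PV = 800 × 113.676235 = 90,940.9882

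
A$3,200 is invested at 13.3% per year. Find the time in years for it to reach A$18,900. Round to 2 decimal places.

14.22 years

n = ln(18900/3200) / ln(1+0.133) = ln(5.90625) / 0.124869 = 14.2230 years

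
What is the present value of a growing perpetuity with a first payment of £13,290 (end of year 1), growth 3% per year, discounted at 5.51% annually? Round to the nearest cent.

PV = PMT / (i − g) = 13290 / (0.0551 − 0.03) = 13290 / 0.025100 = 529,482.0717

£529,482.07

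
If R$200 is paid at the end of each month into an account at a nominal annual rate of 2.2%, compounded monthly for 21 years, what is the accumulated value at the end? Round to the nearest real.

With 12 periods per year: i = 0.00183333, n = 252.
Accumulation factor s(252|0.00183333) = 319.949491; FV = 200 × 319.949491 = 63,989.8982

R$63,990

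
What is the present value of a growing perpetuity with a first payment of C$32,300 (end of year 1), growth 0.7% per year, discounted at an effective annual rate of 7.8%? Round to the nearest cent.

PV = PMT / (i − g) = 32300 / (0.078 − 0.007) = 32300 / 0.071000 = 454,929.5775

C$454,929.58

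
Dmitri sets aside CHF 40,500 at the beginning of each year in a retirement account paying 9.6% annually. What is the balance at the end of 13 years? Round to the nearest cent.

CHF 1,060,034.72

FV = PMT · [(1+i)^n − 1] / i × (1+i) = 40500 · 26.173697 = 1,060,034.7206
(Beginning-of-period payments → annuity-due factor ×(1+i).)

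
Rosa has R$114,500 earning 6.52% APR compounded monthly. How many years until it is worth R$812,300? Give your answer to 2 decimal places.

Periodic rate i = 0.0652/12 = 0.00543333.
(1+i)^n = 812300/114500 = 7.09432, so n = ln 7.09432 / ln 1.00543 = 361.5852 months
= 361.5852/12 years

30.13 years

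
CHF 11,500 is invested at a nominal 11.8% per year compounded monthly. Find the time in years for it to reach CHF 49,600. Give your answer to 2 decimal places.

Periodic rate i = 0.118/12 = 0.00983333.
(1+i)^n = 49600/11500 = 4.31304, so n = ln 4.31304 / ln 1.00983 = 149.3714 months
= 149.3714/12 years

12.45 years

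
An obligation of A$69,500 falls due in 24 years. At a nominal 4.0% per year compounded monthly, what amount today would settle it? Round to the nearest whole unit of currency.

i = 0.04/12 = 0.00333333 per month; n = 24·12 = 288.
Discount factor = (1+0.00333333)^(−288) = 0.383505; PV = 69,500 × 0.383505 = 26,653.5728

A$26,654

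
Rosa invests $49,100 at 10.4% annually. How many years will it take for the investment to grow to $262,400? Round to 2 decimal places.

n = ln(262400/49100) / ln(1+0.104) = ln(5.34420) / 0.098940 = 16.9397 years

16.94 years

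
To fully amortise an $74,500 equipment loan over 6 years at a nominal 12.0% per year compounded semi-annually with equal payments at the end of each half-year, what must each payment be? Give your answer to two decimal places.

Periodic rate i = 0.12/2 = 0.06; n = 6 × 2 = 12 periods.
PMT = 74500 / ( [1 − (1+0.06)^(−12)] / 0.06 ) = 74500 / 8.383844 = 8,886.1387

$8,886.14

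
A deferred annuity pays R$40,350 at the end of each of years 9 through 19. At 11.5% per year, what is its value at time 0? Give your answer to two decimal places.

R$102,521.60

PV at t=8 (ordinary 11-year annuity): 40350 × a(11|0.115) = 40350 × 6.069750 = 244,914.3940
PV₀ = 244,914.3940 / (1+0.115)^8 = 244,914.3940 / 2.388905 = 102,521.5990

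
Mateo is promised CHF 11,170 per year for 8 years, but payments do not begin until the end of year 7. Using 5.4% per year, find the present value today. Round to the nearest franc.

CHF 51,816

Value one period before first payment (t=6): 11170 × [1 − (1+0.054)^(−8)] / 0.054 = 11170 × 6.359981 = 71,040.9834
PV₀ = 71,040.9834 / (1+0.054)^6 = 71,040.9834 / 1.371020 = 51,816.1689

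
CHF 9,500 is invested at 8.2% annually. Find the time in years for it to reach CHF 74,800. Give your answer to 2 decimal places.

26.18 years

(1+i)^n = 74800/9500 = 7.87368, so n = ln 7.87368 / ln 1.082 = 26.1832 years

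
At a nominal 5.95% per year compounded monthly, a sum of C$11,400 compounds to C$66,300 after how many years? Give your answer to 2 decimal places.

Periodic rate i = 0.0595/12 = 0.00495833.
(1+i)^n = 66300/11400 = 5.81579, so n = ln 5.81579 / ln 1.00496 = 355.9538 months
= 355.9538/12 years

29.66 years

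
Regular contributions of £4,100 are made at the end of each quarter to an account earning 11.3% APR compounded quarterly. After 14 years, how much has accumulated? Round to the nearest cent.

Periodic rate i = 0.113/4 = 0.02825; n = 14 × 4 = 56 periods.
FV = 4100 × [(1+0.02825)^56 − 1] / 0.02825 = 4100 × 133.066801 = 545,573.8834

£545,573.88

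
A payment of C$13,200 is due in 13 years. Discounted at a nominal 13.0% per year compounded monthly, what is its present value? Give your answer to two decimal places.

C$2,457.90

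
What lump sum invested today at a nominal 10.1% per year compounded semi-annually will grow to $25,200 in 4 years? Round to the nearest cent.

$16,991.51

Periodic rate i = 0.101/2 = 0.0505; n = 4 × 2 = 8 periods.
Discount factor = (1+0.0505)^(−8) = 0.674266; PV = 25,200 × 0.674266 = 16,991.5144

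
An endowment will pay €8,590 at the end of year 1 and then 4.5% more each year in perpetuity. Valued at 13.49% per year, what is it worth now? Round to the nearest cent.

€95,550.61

PV = D₁/(r − g) = 8590/(0.1349 − 0.045) = 95,550.6118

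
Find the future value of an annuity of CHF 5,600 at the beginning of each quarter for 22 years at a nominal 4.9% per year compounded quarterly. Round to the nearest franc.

CHF 888,287

i = 0.049/4 = 0.01225 per quarter; n = 22·4 = 88.
FV = PMT · [(1+i)^n − 1] / i × (1+i) = 5600 · 158.622621 = 888,286.6754
(annuity-due: payments at period start, so ×(1+i).)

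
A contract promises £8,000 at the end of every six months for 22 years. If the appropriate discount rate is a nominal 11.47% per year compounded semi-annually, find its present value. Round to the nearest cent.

£127,501.25

i = 0.1147/2 = 0.05735 per half-year; n = 22·2 = 44.
PV = PMT · [1 − (1+i)^(−n)] / i = 8000 · 15.937657 = 127,501.2539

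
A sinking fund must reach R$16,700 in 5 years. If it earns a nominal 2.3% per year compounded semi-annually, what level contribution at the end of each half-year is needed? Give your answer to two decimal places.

R$1,585.39

With 2 periods per year: i = 0.0115, n = 10.
FV-annuity factor = 10.533694; PMT = 16700 / 10.533694 = 1,585.3888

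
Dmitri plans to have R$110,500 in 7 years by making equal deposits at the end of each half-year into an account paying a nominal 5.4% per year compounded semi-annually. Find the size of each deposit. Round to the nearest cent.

R$6,599.71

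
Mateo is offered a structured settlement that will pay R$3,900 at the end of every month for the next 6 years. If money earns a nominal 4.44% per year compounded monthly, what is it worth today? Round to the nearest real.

R$246,112

i = 0.0444/12 = 0.0037 per month; n = 6·12 = 72.
PV = PMT · [1 − (1+i)^(−n)] / i = 3900 · 63.105579 = 246,111.7580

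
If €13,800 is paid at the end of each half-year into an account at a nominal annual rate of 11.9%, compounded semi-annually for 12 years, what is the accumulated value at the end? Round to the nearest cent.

With 2 periods per year: i = 0.0595, n = 24.
FV = 13800 × [(1+0.0595)^24 − 1] / 0.0595 = 13800 × 50.476394 = 696,574.2345

€696,574.23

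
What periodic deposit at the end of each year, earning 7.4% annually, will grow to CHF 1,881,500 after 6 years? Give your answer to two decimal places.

CHF 260,387.10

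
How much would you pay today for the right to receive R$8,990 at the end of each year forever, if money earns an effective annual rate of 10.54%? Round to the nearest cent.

R$85,294.12

PV = PMT / i = 8990 / 0.1054 = 85,294.1176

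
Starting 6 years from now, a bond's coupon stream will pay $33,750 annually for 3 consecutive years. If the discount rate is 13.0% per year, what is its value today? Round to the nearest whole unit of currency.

$43,252

Value one period before first payment (t=5): 33750 × [1 − (1+0.13)^(−3)] / 0.13 = 33750 × 2.361153 = 79,688.9002
Discount back 5 years: 79,688.9002 × (1+0.13)^(−5) = 79,688.9002 × 0.542760 = 43,251.9424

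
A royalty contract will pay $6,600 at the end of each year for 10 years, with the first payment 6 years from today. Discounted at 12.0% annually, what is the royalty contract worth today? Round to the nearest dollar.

Value one period before first payment (t=5): 6600 × [1 − (1+0.12)^(−10)] / 0.12 = 6600 × 5.650223 = 37,291.4720
Discount back 5 years: 37,291.4720 × (1+0.12)^(−5) = 37,291.4720 × 0.567427 = 21,160.1827

$21,160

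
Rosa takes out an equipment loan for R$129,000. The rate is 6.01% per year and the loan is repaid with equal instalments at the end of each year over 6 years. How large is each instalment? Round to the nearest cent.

PMT = 129000 / ( [1 − (1+0.0601)^(−6)] / 0.0601 ) = 129000 / 4.915780 = 26,242.0220

R$26,242.02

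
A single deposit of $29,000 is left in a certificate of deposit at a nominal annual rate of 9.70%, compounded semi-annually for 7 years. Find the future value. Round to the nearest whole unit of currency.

i = 0.097/2 = 0.0485 per half-year; n = 7·2 = 14.
29,000 × (1+0.0485)^14 = 29,000 × 1.940699 = 56,280.2587

$56,280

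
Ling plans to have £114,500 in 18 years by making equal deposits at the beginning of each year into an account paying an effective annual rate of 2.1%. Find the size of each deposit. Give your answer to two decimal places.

£5,191.19

FV-annuity factor × (1+i) = 22.056601; PMT = 114500 / 22.056601 = 5,191.1896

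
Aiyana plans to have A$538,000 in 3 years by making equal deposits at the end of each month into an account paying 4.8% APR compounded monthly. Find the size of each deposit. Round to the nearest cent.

A$13,924.08

With 12 periods per year: i = 0.004, n = 36.
FV-annuity factor = 38.638108; PMT = 538000 / 38.638108 = 13,924.0771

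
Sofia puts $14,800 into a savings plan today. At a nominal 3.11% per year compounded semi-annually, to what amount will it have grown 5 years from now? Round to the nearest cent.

$17,269.30

Periodic rate i = 0.0311/2 = 0.01555; n = 5 × 2 = 10 periods.
FV = 14,800 × (1 + 0.01555)^10 = 17,269.3034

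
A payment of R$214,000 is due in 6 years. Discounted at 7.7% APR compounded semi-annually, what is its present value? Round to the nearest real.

R$135,999

With 2 periods per year: i = 0.0385, n = 12.
PV = 214,000 / (1 + 0.0385)^12 = 214,000 / 1.573541 = 135,999.0150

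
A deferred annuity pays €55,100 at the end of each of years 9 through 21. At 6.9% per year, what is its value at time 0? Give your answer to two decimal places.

PV at t=8 (ordinary 13-year annuity): 55100 × a(13|0.069) = 55100 × 8.405229 = 463,128.1097
Discount back 8 years: 463,128.1097 × (1+0.069)^(−8) = 463,128.1097 × 0.586379 = 271,568.5664

€271,568.57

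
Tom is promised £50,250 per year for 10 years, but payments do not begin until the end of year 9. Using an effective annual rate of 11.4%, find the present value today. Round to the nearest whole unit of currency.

£122,705

Value one period before first payment (t=8): 50250 × [1 − (1+0.114)^(−10)] / 0.114 = 50250 × 5.791745 = 291,035.1720
PV₀ = 291,035.1720 / (1+0.114)^8 = 291,035.1720 / 2.371819 = 122,705.4777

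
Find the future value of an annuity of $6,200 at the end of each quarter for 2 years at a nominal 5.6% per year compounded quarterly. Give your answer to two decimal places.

i = 0.056/4 = 0.014 per quarter; n = 2·4 = 8.
FV = 6200 × [(1+0.014)^8 − 1] / 0.014 = 6200 × 8.403170 = 52,099.6555

$52,099.66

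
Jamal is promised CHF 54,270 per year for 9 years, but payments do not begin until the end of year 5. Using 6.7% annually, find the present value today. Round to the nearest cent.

CHF 276,308.00

Value one period before first payment (t=4): 54270 × [1 − (1+0.067)^(−9)] / 0.067 = 54270 × 6.599200 = 358,138.5995
PV₀ = 358,138.5995 / (1+0.067)^4 = 358,138.5995 / 1.296157 = 276,307.9961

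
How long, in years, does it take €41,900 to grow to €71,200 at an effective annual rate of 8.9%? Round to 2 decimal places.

6.22 years

(1+i)^n = 71200/41900 = 1.69928, so n = ln 1.69928 / ln 1.089 = 6.2187 years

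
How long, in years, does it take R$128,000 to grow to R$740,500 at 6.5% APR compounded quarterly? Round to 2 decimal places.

Periodic rate i = 0.065/4 = 0.01625.
(1+i)^n = 740500/128000 = 5.78516, so n = ln 5.78516 / ln 1.01625 = 108.8935 quarters
= 108.8935/4 years

27.22 years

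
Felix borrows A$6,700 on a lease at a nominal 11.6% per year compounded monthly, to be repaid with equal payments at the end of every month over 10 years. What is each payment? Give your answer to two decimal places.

i = 0.116/12 = 0.00966667 per month; n = 10·12 = 120.
PMT = 6700 / ( [1 − (1+0.00966667)^(−120)] / 0.00966667 ) = 6700 / 70.837508 = 94.5827

A$94.58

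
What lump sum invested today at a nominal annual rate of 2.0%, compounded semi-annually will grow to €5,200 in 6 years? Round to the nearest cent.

Periodic rate i = 0.02/2 = 0.01; n = 6 × 2 = 12 periods.
PV = FV·(1+i)^(−n) = 5,200 × 0.887449 = 4,614.7360

€4,614.74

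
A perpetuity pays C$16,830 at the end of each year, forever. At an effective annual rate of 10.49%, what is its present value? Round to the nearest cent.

PV = PMT / i = 16830 / 0.1049 = 160,438.5129

C$160,438.51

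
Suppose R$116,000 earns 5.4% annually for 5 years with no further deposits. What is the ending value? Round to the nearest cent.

R$150,890.20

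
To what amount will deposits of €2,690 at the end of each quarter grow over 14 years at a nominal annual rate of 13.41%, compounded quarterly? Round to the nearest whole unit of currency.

€428,341

Periodic rate i = 0.1341/4 = 0.033525; n = 14 × 4 = 56 periods.
FV = PMT · [(1+i)^n − 1] / i = 2690 · 159.234470 = 428,340.7244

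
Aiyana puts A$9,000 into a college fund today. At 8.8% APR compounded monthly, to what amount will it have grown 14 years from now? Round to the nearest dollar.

A$30,714

i = 0.088/12 = 0.00733333 per month; n = 14·12 = 168.
9,000 × (1+0.00733333)^168 = 9,000 × 3.412703 = 30,714.3265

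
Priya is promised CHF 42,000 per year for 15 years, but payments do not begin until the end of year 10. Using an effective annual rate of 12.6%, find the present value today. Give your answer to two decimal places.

CHF 95,242.27

Value one period before first payment (t=9): 42000 × [1 − (1+0.126)^(−15)] / 0.126 = 42000 × 6.598208 = 277,124.7179
Discount back 9 years: 277,124.7179 × (1+0.126)^(−9) = 277,124.7179 × 0.343680 = 95,242.2725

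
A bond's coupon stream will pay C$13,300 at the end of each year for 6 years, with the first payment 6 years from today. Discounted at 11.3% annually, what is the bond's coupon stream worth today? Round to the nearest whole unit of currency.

C$32,661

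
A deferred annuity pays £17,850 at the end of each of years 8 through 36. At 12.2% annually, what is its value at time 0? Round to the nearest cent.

PV at t=7 (ordinary 29-year annuity): 17850 × a(29|0.122) = 17850 × 7.905752 = 141,117.6716
PV₀ = 141,117.6716 / (1+0.122)^7 = 141,117.6716 / 2.238463 = 63,042.2063

£63,042.21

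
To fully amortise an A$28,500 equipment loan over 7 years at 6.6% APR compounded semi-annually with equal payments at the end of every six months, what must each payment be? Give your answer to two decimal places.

i = 0.066/2 = 0.033 per half-year; n = 7·2 = 14.
Annuity-PV factor = 11.068501; PMT = 28500 / 11.068501 = 2,574.8744

A$2,574.87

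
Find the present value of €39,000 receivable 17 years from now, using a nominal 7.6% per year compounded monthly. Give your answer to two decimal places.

€10,757.85

i = 0.076/12 = 0.00633333 per month; n = 17·12 = 204.
PV = FV·(1+i)^(−n) = 39,000 × 0.275842 = 10,757.8507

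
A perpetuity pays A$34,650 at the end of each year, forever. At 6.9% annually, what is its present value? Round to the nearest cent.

PV = PMT / i = 34650 / 0.069 = 502,173.9130

A$502,173.91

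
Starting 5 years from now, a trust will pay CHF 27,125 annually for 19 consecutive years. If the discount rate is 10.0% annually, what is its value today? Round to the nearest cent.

CHF 154,974.70

Value one period before first payment (t=4): 27125 × [1 − (1+0.1)^(−19)] / 0.1 = 27125 × 8.364920 = 226,898.4575
Discount back 4 years: 226,898.4575 × (1+0.1)^(−4) = 226,898.4575 × 0.683013 = 154,974.6995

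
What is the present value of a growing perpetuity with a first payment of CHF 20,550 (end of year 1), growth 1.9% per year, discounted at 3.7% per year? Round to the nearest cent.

CHF 1,141,666.67

PV = PMT / (i − g) = 20550 / (0.037 − 0.019) = 20550 / 0.018000 = 1,141,666.6667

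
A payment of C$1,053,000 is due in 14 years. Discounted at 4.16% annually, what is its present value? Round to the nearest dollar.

C$595,134

PV = 1,053,000 / (1 + 0.0416)^14 = 1,053,000 / 1.769349 = 595,134.0162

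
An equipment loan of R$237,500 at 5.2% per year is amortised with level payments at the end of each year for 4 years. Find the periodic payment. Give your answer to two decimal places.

PMT = 237500 / ( [1 − (1+0.052)^(−4)] / 0.052 ) = 237500 / 3.529538 = 67,289.2514

R$67,289.25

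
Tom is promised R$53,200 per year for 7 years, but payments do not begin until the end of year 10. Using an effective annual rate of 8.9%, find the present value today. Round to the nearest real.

PV at t=9 (ordinary 7-year annuity): 53200 × a(7|0.089) = 53200 × 5.049885 = 268,653.8812
Discount back 9 years: 268,653.8812 × (1+0.089)^(−9) = 268,653.8812 × 0.464247 = 124,721.7516

R$124,722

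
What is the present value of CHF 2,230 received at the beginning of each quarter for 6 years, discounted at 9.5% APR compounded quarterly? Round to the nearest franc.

i = 0.095/4 = 0.02375 per quarter; n = 6·4 = 24.
PV = PMT · [1 − (1+i)^(−n)] / i × (1+i) = 2230 · 18.565162 = 41,400.3115
(annuity-due: payments at period start, so ×(1+i).)

CHF 41,400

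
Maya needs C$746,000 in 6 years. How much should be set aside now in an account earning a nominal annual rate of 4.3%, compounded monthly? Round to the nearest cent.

i = 0.043/12 = 0.00358333 per month; n = 6·12 = 72.
Discount factor = (1+0.00358333)^(−72) = 0.772952; PV = 746,000 × 0.772952 = 576,621.8903

C$576,621.89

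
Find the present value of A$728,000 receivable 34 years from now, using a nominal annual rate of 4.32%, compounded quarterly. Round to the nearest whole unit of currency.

i = 0.0432/4 = 0.0108 per quarter; n = 34·4 = 136.
Discount factor = (1+0.0108)^(−136) = 0.232022; PV = 728,000 × 0.232022 = 168,911.6707

A$168,912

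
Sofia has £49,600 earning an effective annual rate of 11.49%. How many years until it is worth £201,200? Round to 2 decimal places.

12.87 years

n = ln(201200/49600) / ln(1+0.1149) = ln(4.05645) / 0.108765 = 12.8747 years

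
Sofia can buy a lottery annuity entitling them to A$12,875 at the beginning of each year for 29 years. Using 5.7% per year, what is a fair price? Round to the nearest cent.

Annuity factor a(29|0.057) × (1+i) = 14.828289; PV = 12875 × 14.828289 = 190,914.2235
(annuity-due: payments at period start, so ×(1+i).)

A$190,914.22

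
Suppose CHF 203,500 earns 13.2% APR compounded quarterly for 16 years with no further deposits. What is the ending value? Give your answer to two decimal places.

CHF 1,625,492.58

i = 0.132/4 = 0.033 per quarter; n = 16·4 = 64.
FV = PV·(1+i)^n = 203,500 × 7.987679 = 1,625,492.5779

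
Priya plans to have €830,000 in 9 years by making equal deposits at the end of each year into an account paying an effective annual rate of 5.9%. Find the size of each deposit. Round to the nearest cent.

€72,527.91

PMT = 830000 / ( [(1+0.059)^9 − 1] / 0.059 ) = 830000 / 11.443870 = 72,527.9115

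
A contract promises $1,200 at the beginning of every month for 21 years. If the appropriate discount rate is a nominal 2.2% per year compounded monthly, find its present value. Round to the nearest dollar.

$242,436

Periodic rate i = 0.022/12 = 0.00183333; n = 21 × 12 = 252 periods.
Annuity factor a(252|0.00183333) × (1+i) = 202.030319; PV = 1200 × 202.030319 = 242,436.3831
(annuity-due: payments at period start, so ×(1+i).)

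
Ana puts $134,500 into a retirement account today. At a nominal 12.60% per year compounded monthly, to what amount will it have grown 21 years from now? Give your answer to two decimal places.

$1,870,141.13

Periodic rate i = 0.126/12 = 0.0105; n = 21 × 12 = 252 periods.
FV = PV·(1+i)^n = 134,500 × 13.904395 = 1,870,141.1348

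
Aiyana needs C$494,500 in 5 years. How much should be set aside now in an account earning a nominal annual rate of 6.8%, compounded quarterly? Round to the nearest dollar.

C$352,978

i = 0.068/4 = 0.017 per quarter; n = 5·4 = 20.
Discount factor = (1+0.017)^(−20) = 0.713807; PV = 494,500 × 0.713807 = 352,977.6744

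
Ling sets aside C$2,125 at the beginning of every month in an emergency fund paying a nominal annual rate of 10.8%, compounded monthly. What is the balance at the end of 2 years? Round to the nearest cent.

C$57,153.75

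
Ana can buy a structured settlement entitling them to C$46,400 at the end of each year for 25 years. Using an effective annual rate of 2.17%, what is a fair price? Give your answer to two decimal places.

C$888,066.36

PV = PMT · [1 − (1+i)^(−n)] / i = 46400 · 19.139361 = 888,066.3571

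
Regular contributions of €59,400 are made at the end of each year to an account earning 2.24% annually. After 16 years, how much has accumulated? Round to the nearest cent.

€1,128,040.91

Accumulation factor s(16|0.0224) = 18.990588; FV = 59400 × 18.990588 = 1,128,040.9092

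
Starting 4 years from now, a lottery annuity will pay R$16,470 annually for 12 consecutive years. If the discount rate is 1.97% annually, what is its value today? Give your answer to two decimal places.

Value one period before first payment (t=3): 16470 × [1 − (1+0.0197)^(−12)] / 0.0197 = 16470 × 10.594852 = 174,497.2085
Discount back 3 years: 174,497.2085 × (1+0.0197)^(−3) = 174,497.2085 × 0.943154 = 164,577.7899

R$164,577.79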